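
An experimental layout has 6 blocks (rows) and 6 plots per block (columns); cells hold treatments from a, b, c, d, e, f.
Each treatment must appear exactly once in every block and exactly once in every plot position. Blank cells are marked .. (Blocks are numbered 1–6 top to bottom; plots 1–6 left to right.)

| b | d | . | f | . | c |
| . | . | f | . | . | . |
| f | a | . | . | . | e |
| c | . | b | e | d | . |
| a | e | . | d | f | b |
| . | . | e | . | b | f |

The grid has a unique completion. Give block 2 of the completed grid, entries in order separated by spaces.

e b f c a d

Block 1, plot 3: block 1 has {b, c, d, f} and plot 3 has {b, e, f}, leaving only a.
Block 1, plot 5: block 1 has {a, b, c, d, f} and plot 5 has {b, d, f}, leaving only e.
Block 3, plot 5: block 3 has {a, e, f} and plot 5 has {b, d, e, f}, leaving only c.
Block 2, plot 5: block 2 has {f} and plot 5 has {b, c, d, e, f}, leaving only a.
Block 2, plot 6: block 2 has {a, f} and plot 6 has {b, c, e, f}, leaving only d.
Block 2, plot 1: block 2 has {a, d, f} and plot 1 has {a, b, c, f}, leaving only e.
Block 3, plot 3: block 3 has {a, c, e, f} and plot 3 has {a, b, e, f}, leaving only d.
Block 3, plot 4: block 3 has {a, c, d, e, f} and plot 4 has {d, e, f}, leaving only b.
Block 2, plot 4: block 2 has {a, d, e, f} and plot 4 has {b, d, e, f}, leaving only c.
Block 2, plot 2: block 2 has {a, c, d, e, f} and plot 2 has {a, d, e}, leaving only b.
So block 2 reads: e b f c a d.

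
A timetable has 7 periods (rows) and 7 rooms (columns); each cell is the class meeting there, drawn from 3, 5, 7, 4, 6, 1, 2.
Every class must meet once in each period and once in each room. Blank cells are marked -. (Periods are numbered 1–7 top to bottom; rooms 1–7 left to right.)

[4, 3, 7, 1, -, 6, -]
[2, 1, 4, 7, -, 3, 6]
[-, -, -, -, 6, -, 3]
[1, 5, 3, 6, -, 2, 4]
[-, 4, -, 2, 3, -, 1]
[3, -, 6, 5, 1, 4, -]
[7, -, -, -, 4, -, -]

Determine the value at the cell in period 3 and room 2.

Period 2, room 5: period 2 has {3, 7, 4, 6, 1, 2} and room 5 has {3, 4, 6, 1}, leaving only 5.
Period 1, room 5: period 1 has {3, 7, 4, 6, 1} and room 5 has {3, 5, 4, 6, 1}, leaving only 2.
Period 1, room 7: period 1 has {3, 7, 4, 6, 1, 2} and room 7 has {3, 4, 6, 1}, leaving only 5.
Period 3, room 1: period 3 has {3, 6} and room 1 has {3, 7, 4, 1, 2}, leaving only 5.
Period 3, room 4: period 3 has {3, 5, 6} and room 4 has {5, 7, 6, 1, 2}, leaving only 4.
Period 4, room 5: period 4 has {3, 5, 4, 6, 1, 2} and room 5 has {3, 5, 4, 6, 1, 2}, leaving only 7.
Period 5, room 1: period 5 has {3, 4, 1, 2} and room 1 has {3, 5, 7, 4, 1, 2}, leaving only 6.
Period 5, room 3: period 5 has {3, 4, 6, 1, 2} and room 3 has {3, 7, 4, 6}, leaving only 5.
Period 5, room 6: period 5 has {3, 5, 4, 6, 1, 2} and room 6 has {3, 4, 6, 2}, leaving only 7.
Period 3, room 6: period 3 has {3, 5, 4, 6} and room 6 has {3, 7, 4, 6, 2}, leaving only 1.
Period 3, room 3: period 3 has {3, 5, 4, 6, 1} and room 3 has {3, 5, 7, 4, 6}, leaving only 2.
Period 3 already has {3, 5, 4, 6, 1, 2} and room 2 already has {3, 5, 4, 1}, so period 3, room 2 must be 7.

7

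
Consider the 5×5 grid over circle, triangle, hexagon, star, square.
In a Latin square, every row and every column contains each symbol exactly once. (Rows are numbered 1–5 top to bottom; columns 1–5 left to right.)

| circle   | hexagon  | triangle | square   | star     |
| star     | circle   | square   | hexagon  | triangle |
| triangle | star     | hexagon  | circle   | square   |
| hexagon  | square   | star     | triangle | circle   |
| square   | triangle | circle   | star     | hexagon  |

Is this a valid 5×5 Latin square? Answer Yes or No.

Yes

Each row is a permutation of the 5 symbols, and so is each column.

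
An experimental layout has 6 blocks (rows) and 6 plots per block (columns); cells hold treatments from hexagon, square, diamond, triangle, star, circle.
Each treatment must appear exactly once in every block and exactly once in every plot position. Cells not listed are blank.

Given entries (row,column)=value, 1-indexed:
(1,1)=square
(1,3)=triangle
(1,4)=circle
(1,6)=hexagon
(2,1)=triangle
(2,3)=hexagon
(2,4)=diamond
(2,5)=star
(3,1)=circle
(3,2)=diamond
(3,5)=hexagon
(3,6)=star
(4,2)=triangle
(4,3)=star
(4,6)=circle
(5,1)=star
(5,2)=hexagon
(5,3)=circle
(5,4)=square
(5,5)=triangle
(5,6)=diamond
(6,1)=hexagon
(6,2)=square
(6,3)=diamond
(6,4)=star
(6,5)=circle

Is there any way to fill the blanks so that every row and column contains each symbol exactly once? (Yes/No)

Yes

No block or plot among the givens repeats a symbol, and propagating forced cells runs into no contradiction.
One valid completion exists (for instance, square star triangle circle diamond hexagon / triangle circle hexagon diamond star square / circle diamond square triangle hexagon star / diamond triangle star hexagon square circle / star hexagon circle square triangle diamond / hexagon square diamond star circle triangle).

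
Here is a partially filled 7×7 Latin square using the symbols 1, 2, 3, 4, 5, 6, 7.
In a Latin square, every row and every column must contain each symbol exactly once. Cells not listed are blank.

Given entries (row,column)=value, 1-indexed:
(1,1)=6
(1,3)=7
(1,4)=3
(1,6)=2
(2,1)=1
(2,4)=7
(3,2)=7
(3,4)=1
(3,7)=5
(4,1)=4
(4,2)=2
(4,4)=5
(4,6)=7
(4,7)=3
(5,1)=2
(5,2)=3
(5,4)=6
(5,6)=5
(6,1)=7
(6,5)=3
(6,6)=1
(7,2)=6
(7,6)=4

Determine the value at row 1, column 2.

1

Row 3, column 1: row 3 has {1, 5, 7} and column 1 has {1, 2, 4, 6, 7}, leaving only 3.
Row 3, column 6: row 3 has {1, 3, 5, 7} and column 6 has {1, 2, 4, 5, 7}, leaving only 6.
Row 2, column 6: row 2 has {1, 7} and column 6 has {1, 2, 4, 5, 6, 7}, leaving only 3.
Row 7, column 1: row 7 has {4, 6} and column 1 has {1, 2, 3, 4, 6, 7}, leaving only 5.
Row 7, column 4: row 7 has {4, 5, 6} and column 4 has {1, 3, 5, 6, 7}, leaving only 2.
Row 6, column 4: row 6 has {1, 3, 7} and column 4 has {1, 2, 3, 5, 6, 7}, leaving only 4.
Row 6, column 2: row 6 has {1, 3, 4, 7} and column 2 has {2, 3, 6, 7}, leaving only 5.
Row 2, column 2: row 2 has {1, 3, 7} and column 2 has {2, 3, 5, 6, 7}, leaving only 4.
Row 1 already has {2, 3, 6, 7} and column 2 already has {2, 3, 4, 5, 6, 7}, so row 1, column 2 must be 1.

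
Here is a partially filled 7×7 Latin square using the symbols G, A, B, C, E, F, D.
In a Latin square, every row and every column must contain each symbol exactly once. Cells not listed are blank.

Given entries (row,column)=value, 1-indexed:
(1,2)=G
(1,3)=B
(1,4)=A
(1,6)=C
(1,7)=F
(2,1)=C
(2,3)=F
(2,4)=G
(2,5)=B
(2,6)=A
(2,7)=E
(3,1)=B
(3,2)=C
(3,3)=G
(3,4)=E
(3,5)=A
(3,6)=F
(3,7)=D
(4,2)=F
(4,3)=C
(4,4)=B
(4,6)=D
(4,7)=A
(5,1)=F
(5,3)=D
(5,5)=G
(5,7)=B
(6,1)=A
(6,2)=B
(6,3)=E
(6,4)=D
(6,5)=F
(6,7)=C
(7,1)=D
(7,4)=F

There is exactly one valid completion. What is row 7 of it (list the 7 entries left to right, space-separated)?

D E A F C B G

Row 7, column 3: row 7 has {F, D} and column 3 has {G, B, C, E, F, D}, leaving only A.
Row 7, column 2: row 7 has {A, F, D} and column 2 has {G, B, C, F}, leaving only E.
Row 7, column 5: row 7 has {A, E, F, D} and column 5 has {G, A, B, F}, leaving only C.
Row 7, column 7: row 7 has {A, C, E, F, D} and column 7 has {A, B, C, E, F, D}, leaving only G.
Row 7, column 6: row 7 has {G, A, C, E, F, D} and column 6 has {A, C, F, D}, leaving only B.
So row 7 reads: D E A F C B G.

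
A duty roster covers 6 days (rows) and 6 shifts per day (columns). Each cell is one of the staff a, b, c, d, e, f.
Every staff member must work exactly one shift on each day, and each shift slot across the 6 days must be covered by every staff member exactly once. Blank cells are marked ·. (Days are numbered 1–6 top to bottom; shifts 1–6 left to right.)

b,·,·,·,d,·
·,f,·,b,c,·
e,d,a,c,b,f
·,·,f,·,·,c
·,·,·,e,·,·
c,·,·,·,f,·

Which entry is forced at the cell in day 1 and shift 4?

f

Day 5, shift 5: day 5 has {e} and shift 5 has {b, c, d, f}, leaving only a.
Day 4, shift 5: day 4 has {c, f} and shift 5 has {a, b, c, d, f}, leaving only e.
Day 1, shift 4 is narrowed to {a, f}.
If it were a, then day 1, shift 3 would be left with no valid symbol.
So day 1, shift 4 must be f.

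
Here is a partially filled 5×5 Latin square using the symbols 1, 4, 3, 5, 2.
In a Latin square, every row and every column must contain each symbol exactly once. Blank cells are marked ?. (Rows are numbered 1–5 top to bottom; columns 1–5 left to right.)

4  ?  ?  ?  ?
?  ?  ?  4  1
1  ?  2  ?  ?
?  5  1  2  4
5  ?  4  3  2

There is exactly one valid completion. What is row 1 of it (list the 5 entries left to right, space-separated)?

Row 3, column 4: row 3 has {1, 2} and column 4 has {4, 3, 2}, leaving only 5.
Row 1, column 4: row 1 has {4} and column 4 has {4, 3, 5, 2}, leaving only 1.
Row 3, column 5: row 3 has {1, 5, 2} and column 5 has {1, 4, 2}, leaving only 3.
Row 1, column 5: row 1 has {1, 4} and column 5 has {1, 4, 3, 2}, leaving only 5.
Row 1, column 3: row 1 has {1, 4, 5} and column 3 has {1, 4, 2}, leaving only 3.
Row 1, column 2: row 1 has {1, 4, 3, 5} and column 2 has {5}, leaving only 2.
So row 1 reads: 4 2 3 1 5.

4 2 3 1 5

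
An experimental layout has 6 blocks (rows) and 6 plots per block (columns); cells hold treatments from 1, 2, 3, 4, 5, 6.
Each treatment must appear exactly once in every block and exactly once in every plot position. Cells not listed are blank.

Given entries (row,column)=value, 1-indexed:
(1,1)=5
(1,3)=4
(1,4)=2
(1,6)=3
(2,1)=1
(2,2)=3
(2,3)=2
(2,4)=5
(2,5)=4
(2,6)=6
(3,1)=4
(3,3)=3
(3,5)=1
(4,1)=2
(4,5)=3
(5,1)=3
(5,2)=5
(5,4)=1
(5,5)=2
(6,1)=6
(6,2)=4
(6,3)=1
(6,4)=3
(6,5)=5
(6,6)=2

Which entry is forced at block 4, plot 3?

Block 1, plot 5: block 1 has {2, 3, 4, 5} and plot 5 has {1, 2, 3, 4, 5}, leaving only 6.
Block 1, plot 2: block 1 has {2, 3, 4, 5, 6} and plot 2 has {3, 4, 5}, leaving only 1.
Block 3, plot 4: block 3 has {1, 3, 4} and plot 4 has {1, 2, 3, 5}, leaving only 6.
Block 3, plot 2: block 3 has {1, 3, 4, 6} and plot 2 has {1, 3, 4, 5}, leaving only 2.
Block 3, plot 6: block 3 has {1, 2, 3, 4, 6} and plot 6 has {2, 3, 6}, leaving only 5.
Block 4, plot 2: block 4 has {2, 3} and plot 2 has {1, 2, 3, 4, 5}, leaving only 6.
Block 4 already has {2, 3, 6} and plot 3 already has {1, 2, 3, 4}, so block 4, plot 3 must be 5.

5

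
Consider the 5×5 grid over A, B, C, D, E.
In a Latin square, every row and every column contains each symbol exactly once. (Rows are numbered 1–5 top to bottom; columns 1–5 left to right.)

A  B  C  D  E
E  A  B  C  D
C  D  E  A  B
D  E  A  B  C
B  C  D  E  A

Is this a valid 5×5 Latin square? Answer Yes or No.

Yes

Each row is a permutation of the 5 symbols, and so is each column.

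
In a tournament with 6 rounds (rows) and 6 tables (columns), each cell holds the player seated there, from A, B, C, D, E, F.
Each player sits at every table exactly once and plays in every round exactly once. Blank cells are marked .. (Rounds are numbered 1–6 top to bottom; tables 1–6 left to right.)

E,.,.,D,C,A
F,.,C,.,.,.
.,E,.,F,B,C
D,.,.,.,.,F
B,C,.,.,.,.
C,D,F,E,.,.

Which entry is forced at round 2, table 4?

Round 1, table 3: round 1 has {A, C, D, E} and table 3 has {C, F}, leaving only B.
Round 1, table 2: round 1 has {A, B, C, D, E} and table 2 has {C, D, E}, leaving only F.
Round 3, table 1: round 3 has {B, C, E, F} and table 1 has {B, C, D, E, F}, leaving only A.
Round 3, table 3: round 3 has {A, B, C, E, F} and table 3 has {B, C, F}, leaving only D.
Round 5, table 4: round 5 has {B, C} and table 4 has {D, E, F}, leaving only A.
Round 2 already has {C, F} and table 4 already has {A, D, E, F}, so round 2, table 4 must be B.

B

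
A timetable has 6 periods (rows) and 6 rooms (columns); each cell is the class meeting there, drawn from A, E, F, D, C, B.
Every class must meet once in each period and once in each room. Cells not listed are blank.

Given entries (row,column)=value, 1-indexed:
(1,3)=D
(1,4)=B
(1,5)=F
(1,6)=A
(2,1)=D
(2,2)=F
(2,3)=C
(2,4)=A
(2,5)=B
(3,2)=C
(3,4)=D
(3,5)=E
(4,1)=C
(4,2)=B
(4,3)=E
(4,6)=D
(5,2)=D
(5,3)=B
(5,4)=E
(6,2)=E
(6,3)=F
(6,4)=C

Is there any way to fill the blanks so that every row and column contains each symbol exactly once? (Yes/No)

No

Period 1, room 2: period 1 together with room 2 already contain {A, E, F, D, C, B} — every symbol — so nothing can go there. The grid has no valid completion.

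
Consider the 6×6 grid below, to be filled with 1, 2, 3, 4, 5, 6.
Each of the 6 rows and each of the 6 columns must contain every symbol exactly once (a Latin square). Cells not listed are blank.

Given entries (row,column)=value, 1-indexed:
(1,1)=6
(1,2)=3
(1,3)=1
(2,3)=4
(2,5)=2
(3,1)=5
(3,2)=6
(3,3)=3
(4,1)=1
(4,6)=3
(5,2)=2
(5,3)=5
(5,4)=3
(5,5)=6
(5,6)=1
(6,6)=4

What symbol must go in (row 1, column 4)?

2

Row 2, column 1: row 2 has {2, 4} and column 1 has {1, 5, 6}, leaving only 3.
Row 3, column 6: row 3 has {3, 5, 6} and column 6 has {1, 3, 4}, leaving only 2.
Row 1, column 6: row 1 has {1, 3, 6} and column 6 has {1, 2, 3, 4}, leaving only 5.
Row 1, column 5: row 1 has {1, 3, 5, 6} and column 5 has {2, 6}, leaving only 4.
Row 1 already has {1, 3, 4, 5, 6} and column 4 already has {3}, so row 1, column 4 must be 2.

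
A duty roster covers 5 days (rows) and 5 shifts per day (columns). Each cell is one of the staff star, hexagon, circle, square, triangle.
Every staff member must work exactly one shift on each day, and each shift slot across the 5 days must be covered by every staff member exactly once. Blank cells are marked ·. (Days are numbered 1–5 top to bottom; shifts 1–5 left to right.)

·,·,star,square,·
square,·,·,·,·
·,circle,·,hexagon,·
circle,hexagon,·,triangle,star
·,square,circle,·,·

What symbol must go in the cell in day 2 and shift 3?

hexagon

Day 1, shift 2: day 1 has {star, square} and shift 2 has {hexagon, circle, square}, leaving only triangle.
Day 1, shift 1: day 1 has {star, square, triangle} and shift 1 has {circle, square}, leaving only hexagon.
Day 1, shift 5: day 1 has {star, hexagon, square, triangle} and shift 5 has {star}, leaving only circle.
Day 2, shift 2: day 2 has {square} and shift 2 has {hexagon, circle, square, triangle}, leaving only star.
Day 2, shift 4: day 2 has {star, square} and shift 4 has {hexagon, square, triangle}, leaving only circle.
Day 4, shift 3: day 4 has {star, hexagon, circle, triangle} and shift 3 has {star, circle}, leaving only square.
Day 3, shift 3: day 3 has {hexagon, circle} and shift 3 has {star, circle, square}, leaving only triangle.
Day 2 already has {star, circle, square} and shift 3 already has {star, circle, square, triangle}, so day 2, shift 3 must be hexagon.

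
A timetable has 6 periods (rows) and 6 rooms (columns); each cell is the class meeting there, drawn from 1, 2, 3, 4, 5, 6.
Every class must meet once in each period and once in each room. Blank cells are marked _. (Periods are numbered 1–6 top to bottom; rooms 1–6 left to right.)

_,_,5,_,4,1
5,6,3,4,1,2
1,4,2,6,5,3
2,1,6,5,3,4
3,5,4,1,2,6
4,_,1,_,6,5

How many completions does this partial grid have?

2

Period 1, room 1: eliminating its period and room leaves {6}.
Period 1, room 2: eliminating its period and room leaves {2, 3}.
Period 1, room 4: eliminating its period and room leaves {2, 3}.
Period 6, room 2: eliminating its period and room leaves {2, 3}.
Period 6, room 4: eliminating its period and room leaves {2, 3}.
Enumerating the assignments across these blanks that avoid any period or room repeat gives 2 completions.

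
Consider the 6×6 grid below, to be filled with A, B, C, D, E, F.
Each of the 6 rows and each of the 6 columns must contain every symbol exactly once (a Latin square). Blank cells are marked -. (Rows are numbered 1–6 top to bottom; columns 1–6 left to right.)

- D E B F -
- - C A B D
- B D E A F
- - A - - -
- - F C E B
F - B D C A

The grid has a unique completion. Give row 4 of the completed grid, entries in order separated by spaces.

B C A F D E

Row 4, column 4: row 4 has {A} and column 4 has {A, B, C, D, E}, leaving only F.
Row 4, column 5: row 4 has {A, F} and column 5 has {A, B, C, E, F}, leaving only D.
Row 1, column 6: row 1 has {B, D, E, F} and column 6 has {A, B, D, F}, leaving only C.
Row 4, column 6: row 4 has {A, D, F} and column 6 has {A, B, C, D, F}, leaving only E.
Row 4, column 2: row 4 has {A, D, E, F} and column 2 has {B, D}, leaving only C.
Row 4, column 1: row 4 has {A, C, D, E, F} and column 1 has {F}, leaving only B.
So row 4 reads: B C A F D E.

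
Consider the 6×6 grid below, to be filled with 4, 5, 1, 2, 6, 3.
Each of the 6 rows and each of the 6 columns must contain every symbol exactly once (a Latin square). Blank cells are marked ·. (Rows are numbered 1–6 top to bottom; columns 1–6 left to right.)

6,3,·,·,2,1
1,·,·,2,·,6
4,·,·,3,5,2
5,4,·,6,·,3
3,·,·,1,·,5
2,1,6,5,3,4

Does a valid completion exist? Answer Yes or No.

Yes

No row or column among the givens repeats a symbol, and propagating forced cells runs into no contradiction.
One valid completion exists (for instance, 6 3 5 4 2 1 / 1 5 3 2 4 6 / 4 6 1 3 5 2 / 5 4 2 6 1 3 / 3 2 4 1 6 5 / 2 1 6 5 3 4).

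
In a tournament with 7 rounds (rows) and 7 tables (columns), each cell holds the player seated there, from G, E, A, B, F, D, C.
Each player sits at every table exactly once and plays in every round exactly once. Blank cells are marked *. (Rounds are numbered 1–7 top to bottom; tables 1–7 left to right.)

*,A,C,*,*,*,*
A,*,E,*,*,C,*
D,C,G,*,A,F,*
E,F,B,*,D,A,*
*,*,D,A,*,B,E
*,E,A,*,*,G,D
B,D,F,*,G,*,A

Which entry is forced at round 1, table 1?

Round 3, table 7: round 3 has {G, A, F, D, C} and table 7 has {E, A, D}, leaving only B.
Round 3, table 4: round 3 has {G, A, B, F, D, C} and table 4 has {A}, leaving only E.
Round 5, table 2: round 5 has {E, A, B, D} and table 2 has {E, A, F, D, C}, leaving only G.
Round 2, table 2: round 2 has {E, A, C} and table 2 has {G, E, A, F, D, C}, leaving only B.
Round 2, table 5: round 2 has {E, A, B, C} and table 5 has {G, A, D}, leaving only F.
Round 2, table 7: round 2 has {E, A, B, F, C} and table 7 has {E, A, B, D}, leaving only G.
Round 1, table 7: round 1 has {A, C} and table 7 has {G, E, A, B, D}, leaving only F.
Round 1 already has {A, F, C} and table 1 already has {E, A, B, D}, so round 1, table 1 must be G.

G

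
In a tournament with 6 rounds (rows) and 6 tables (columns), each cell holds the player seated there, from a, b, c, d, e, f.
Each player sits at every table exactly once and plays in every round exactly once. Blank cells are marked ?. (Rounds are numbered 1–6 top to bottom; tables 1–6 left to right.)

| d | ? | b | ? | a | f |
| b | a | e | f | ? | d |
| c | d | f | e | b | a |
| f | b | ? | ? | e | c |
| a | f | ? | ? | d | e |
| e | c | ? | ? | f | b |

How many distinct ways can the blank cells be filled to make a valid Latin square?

2

Round 1, table 2: eliminating its round and table leaves {e}.
Round 1, table 4: eliminating its round and table leaves {c}.
Round 2, table 5: eliminating its round and table leaves {c}.
Round 4, table 3: eliminating its round and table leaves {a, d}.
Round 4, table 4: eliminating its round and table leaves {a, d}.
Round 5, table 3: eliminating its round and table leaves {c}.
Round 5, table 4: eliminating its round and table leaves {b, c}.
Round 6, table 3: eliminating its round and table leaves {a, d}.
Round 6, table 4: eliminating its round and table leaves {a, d}.
Enumerating the assignments across these blanks that avoid any round or table repeat gives 2 completions.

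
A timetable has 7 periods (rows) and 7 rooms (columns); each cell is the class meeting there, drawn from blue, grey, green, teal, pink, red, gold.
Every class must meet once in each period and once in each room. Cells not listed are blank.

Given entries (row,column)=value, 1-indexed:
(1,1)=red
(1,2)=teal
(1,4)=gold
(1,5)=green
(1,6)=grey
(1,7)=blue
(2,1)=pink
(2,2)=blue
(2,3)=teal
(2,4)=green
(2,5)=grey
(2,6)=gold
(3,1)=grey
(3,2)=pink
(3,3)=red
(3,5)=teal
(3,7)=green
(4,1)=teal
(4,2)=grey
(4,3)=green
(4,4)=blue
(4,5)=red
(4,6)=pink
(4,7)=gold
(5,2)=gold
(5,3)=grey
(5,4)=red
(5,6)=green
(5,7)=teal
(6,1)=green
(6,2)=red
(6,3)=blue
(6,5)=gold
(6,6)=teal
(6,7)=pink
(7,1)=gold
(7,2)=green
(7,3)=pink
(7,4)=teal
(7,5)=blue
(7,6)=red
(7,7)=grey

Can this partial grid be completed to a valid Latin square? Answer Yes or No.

No

Period 1, room 3: period 1 together with room 3 already contain {blue, grey, green, teal, pink, red, gold} — every symbol — so nothing can go there. The grid has no valid completion.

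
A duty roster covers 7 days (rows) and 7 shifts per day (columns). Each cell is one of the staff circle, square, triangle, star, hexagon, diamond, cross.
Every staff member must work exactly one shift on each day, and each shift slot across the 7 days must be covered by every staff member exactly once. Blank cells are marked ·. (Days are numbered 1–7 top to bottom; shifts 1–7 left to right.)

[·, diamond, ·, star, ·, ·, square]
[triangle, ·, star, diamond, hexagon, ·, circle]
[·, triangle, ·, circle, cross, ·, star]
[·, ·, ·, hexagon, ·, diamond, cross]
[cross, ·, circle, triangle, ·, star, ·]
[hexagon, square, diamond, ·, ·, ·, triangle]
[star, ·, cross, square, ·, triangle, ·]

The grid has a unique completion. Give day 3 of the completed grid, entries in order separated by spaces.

diamond triangle square circle cross hexagon star

Day 1, shift 1: day 1 has {square, star, diamond} and shift 1 has {triangle, star, hexagon, cross}, leaving only circle.
Day 1, shift 5: day 1 has {circle, square, star, diamond} and shift 5 has {hexagon, cross}, leaving only triangle.
Day 1, shift 3: day 1 has {circle, square, triangle, star, diamond} and shift 3 has {circle, star, diamond, cross}, leaving only hexagon.
Day 3, shift 3: day 3 has {circle, triangle, star, cross} and shift 3 has {circle, star, hexagon, diamond, cross}, leaving only square.
Day 3, shift 1: day 3 has {circle, square, triangle, star, cross} and shift 1 has {circle, triangle, star, hexagon, cross}, leaving only diamond.
Day 3, shift 6: day 3 has {circle, square, triangle, star, diamond, cross} and shift 6 has {triangle, star, diamond}, leaving only hexagon.
So day 3 reads: diamond triangle square circle cross hexagon star.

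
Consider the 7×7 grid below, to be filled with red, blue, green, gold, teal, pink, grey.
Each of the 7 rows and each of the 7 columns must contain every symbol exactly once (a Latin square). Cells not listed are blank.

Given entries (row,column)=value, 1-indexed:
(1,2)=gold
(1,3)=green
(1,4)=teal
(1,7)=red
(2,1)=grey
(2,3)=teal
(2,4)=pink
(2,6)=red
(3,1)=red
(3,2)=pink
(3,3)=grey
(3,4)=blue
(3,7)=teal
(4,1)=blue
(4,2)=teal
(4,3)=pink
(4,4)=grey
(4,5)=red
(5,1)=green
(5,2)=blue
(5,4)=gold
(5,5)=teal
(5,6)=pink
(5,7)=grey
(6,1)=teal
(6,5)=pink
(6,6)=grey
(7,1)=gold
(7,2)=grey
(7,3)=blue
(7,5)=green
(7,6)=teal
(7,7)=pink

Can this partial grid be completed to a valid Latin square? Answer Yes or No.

No row or column among the givens repeats a symbol, and propagating forced cells runs into no contradiction.
One valid completion exists (for instance, pink gold green teal grey blue red / grey green teal pink blue red gold / red pink grey blue gold green teal / blue teal pink grey red gold green / green blue red gold teal pink grey / teal red gold green pink grey blue / gold grey blue red green teal pink).

Yes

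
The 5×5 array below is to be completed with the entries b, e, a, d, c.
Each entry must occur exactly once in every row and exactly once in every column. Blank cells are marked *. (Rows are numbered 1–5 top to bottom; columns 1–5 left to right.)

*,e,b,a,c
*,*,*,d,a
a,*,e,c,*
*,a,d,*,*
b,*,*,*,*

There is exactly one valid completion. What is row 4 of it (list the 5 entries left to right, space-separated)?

c a d b e

Row 1, column 1: row 1 has {b, e, a, c} and column 1 has {b, a}, leaving only d.
Row 2, column 3: row 2 has {a, d} and column 3 has {b, e, d}, leaving only c.
Row 2, column 1: row 2 has {a, d, c} and column 1 has {b, a, d}, leaving only e.
Row 4, column 1: row 4 has {a, d} and column 1 has {b, e, a, d}, leaving only c.
Row 2, column 2: row 2 has {e, a, d, c} and column 2 has {e, a}, leaving only b.
Row 3, column 2: row 3 has {e, a, c} and column 2 has {b, e, a}, leaving only d.
Row 3, column 5: row 3 has {e, a, d, c} and column 5 has {a, c}, leaving only b.
Row 4, column 5: row 4 has {a, d, c} and column 5 has {b, a, c}, leaving only e.
Row 4, column 4: row 4 has {e, a, d, c} and column 4 has {a, d, c}, leaving only b.
So row 4 reads: c a d b e.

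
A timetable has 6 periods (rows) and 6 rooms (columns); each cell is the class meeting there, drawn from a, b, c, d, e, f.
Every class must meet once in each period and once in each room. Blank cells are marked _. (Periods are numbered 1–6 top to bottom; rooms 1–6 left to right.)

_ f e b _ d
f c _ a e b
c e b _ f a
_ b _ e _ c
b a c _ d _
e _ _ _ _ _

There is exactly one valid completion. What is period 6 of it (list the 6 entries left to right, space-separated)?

Period 6, room 2: period 6 has {e} and room 2 has {a, b, c, e, f}, leaving only d.
Period 6, room 6: period 6 has {d, e} and room 6 has {a, b, c, d}, leaving only f.
Period 6, room 3: period 6 has {d, e, f} and room 3 has {b, c, e}, leaving only a.
Period 6, room 4: period 6 has {a, d, e, f} and room 4 has {a, b, e}, leaving only c.
Period 6, room 5: period 6 has {a, c, d, e, f} and room 5 has {d, e, f}, leaving only b.
So period 6 reads: e d a c b f.

e d a c b f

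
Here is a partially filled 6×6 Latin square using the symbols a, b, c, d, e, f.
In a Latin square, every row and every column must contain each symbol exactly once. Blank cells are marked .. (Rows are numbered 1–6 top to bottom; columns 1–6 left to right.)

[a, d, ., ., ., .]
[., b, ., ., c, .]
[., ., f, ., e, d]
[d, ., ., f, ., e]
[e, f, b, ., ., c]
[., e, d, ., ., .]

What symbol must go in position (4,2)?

c

Row 2, column 1: row 2 has {b, c} and column 1 has {a, d, e}, leaving only f.
Row 2, column 6: row 2 has {b, c, f} and column 6 has {c, d, e}, leaving only a.
Row 2, column 3: row 2 has {a, b, c, f} and column 3 has {b, d, f}, leaving only e.
Row 1, column 3: row 1 has {a, d} and column 3 has {b, d, e, f}, leaving only c.
Row 2, column 4: row 2 has {a, b, c, e, f} and column 4 has {f}, leaving only d.
Row 4, column 3: row 4 has {d, e, f} and column 3 has {b, c, d, e, f}, leaving only a.
Row 4 already has {a, d, e, f} and column 2 already has {b, d, e, f}, so row 4, column 2 must be c.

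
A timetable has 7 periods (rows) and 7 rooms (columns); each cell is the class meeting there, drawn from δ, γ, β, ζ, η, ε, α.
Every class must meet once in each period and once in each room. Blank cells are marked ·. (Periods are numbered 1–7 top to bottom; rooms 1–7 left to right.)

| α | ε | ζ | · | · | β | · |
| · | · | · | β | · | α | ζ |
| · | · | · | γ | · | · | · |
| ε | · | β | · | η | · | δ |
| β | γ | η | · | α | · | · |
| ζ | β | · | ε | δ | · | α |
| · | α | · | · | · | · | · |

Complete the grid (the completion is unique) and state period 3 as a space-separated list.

η δ α γ ζ ε β

Period 1, room 5: period 1 has {β, ζ, ε, α} and room 5 has {δ, η, α}, leaving only γ.
Period 1, room 7: period 1 has {γ, β, ζ, ε, α} and room 7 has {δ, ζ, α}, leaving only η.
Period 1, room 4: period 1 has {γ, β, ζ, η, ε, α} and room 4 has {γ, β, ε}, leaving only δ.
Period 2, room 5: period 2 has {β, ζ, α} and room 5 has {δ, γ, η, α}, leaving only ε.
Period 4, room 2: period 4 has {δ, β, η, ε} and room 2 has {γ, β, ε, α}, leaving only ζ.
Period 4, room 4: period 4 has {δ, β, ζ, η, ε} and room 4 has {δ, γ, β, ε}, leaving only α.
Period 4, room 6: period 4 has {δ, β, ζ, η, ε, α} and room 6 has {β, α}, leaving only γ.
Period 5, room 4: period 5 has {γ, β, η, α} and room 4 has {δ, γ, β, ε, α}, leaving only ζ.
Period 5, room 7: period 5 has {γ, β, ζ, η, α} and room 7 has {δ, ζ, η, α}, leaving only ε.
Period 3, room 7: period 3 has {γ} and room 7 has {δ, ζ, η, ε, α}, leaving only β.
Period 3, room 5: period 3 has {γ, β} and room 5 has {δ, γ, η, ε, α}, leaving only ζ.
Period 5, room 6: period 5 has {γ, β, ζ, η, ε, α} and room 6 has {γ, β, α}, leaving only δ.
Period 6, room 3: period 6 has {δ, β, ζ, ε, α} and room 3 has {β, ζ, η}, leaving only γ.
Period 2, room 3: period 2 has {β, ζ, ε, α} and room 3 has {γ, β, ζ, η}, leaving only δ.
Period 2, room 2: period 2 has {δ, β, ζ, ε, α} and room 2 has {γ, β, ζ, ε, α}, leaving only η.
Period 3, room 2: period 3 has {γ, β, ζ} and room 2 has {γ, β, ζ, η, ε, α}, leaving only δ.
Period 3, room 1: period 3 has {δ, γ, β, ζ} and room 1 has {β, ζ, ε, α}, leaving only η.
Period 3, room 6: period 3 has {δ, γ, β, ζ, η} and room 6 has {δ, γ, β, α}, leaving only ε.
Period 3, room 3: period 3 has {δ, γ, β, ζ, η, ε} and room 3 has {δ, γ, β, ζ, η}, leaving only α.
So period 3 reads: η δ α γ ζ ε β.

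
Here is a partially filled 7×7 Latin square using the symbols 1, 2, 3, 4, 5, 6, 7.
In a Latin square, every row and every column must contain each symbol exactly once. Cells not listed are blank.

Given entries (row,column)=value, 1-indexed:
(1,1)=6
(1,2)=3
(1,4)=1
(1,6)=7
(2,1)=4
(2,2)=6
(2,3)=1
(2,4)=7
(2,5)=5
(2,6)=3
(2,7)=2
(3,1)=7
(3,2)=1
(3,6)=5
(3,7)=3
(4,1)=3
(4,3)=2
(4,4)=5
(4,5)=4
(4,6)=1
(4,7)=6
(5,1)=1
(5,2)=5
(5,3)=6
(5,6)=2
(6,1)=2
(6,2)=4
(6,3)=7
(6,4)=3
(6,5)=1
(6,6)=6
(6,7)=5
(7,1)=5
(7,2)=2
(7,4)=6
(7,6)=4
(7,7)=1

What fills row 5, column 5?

Row 1, column 5: row 1 has {1, 3, 6, 7} and column 5 has {1, 4, 5}, leaving only 2.
Row 1, column 7: row 1 has {1, 2, 3, 6, 7} and column 7 has {1, 2, 3, 5, 6}, leaving only 4.
Row 1, column 3: row 1 has {1, 2, 3, 4, 6, 7} and column 3 has {1, 2, 6, 7}, leaving only 5.
Row 3, column 3: row 3 has {1, 3, 5, 7} and column 3 has {1, 2, 5, 6, 7}, leaving only 4.
Row 3, column 4: row 3 has {1, 3, 4, 5, 7} and column 4 has {1, 3, 5, 6, 7}, leaving only 2.
Row 3, column 5: row 3 has {1, 2, 3, 4, 5, 7} and column 5 has {1, 2, 4, 5}, leaving only 6.
Row 4, column 2: row 4 has {1, 2, 3, 4, 5, 6} and column 2 has {1, 2, 3, 4, 5, 6}, leaving only 7.
Row 5, column 4: row 5 has {1, 2, 5, 6} and column 4 has {1, 2, 3, 5, 6, 7}, leaving only 4.
Row 5, column 7: row 5 has {1, 2, 4, 5, 6} and column 7 has {1, 2, 3, 4, 5, 6}, leaving only 7.
Row 5 already has {1, 2, 4, 5, 6, 7} and column 5 already has {1, 2, 4, 5, 6}, so row 5, column 5 must be 3.

3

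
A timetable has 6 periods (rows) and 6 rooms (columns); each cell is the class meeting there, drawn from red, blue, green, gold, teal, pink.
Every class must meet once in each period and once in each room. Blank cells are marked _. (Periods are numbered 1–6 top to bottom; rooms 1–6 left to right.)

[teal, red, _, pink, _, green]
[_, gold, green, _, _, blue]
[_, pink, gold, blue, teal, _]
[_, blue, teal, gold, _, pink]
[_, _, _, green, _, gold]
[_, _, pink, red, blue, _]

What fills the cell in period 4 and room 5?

Period 1, room 3: period 1 has {red, green, teal, pink} and room 3 has {green, gold, teal, pink}, leaving only blue.
Period 1, room 5: period 1 has {red, blue, green, teal, pink} and room 5 has {blue, teal}, leaving only gold.
Period 2, room 4: period 2 has {blue, green, gold} and room 4 has {red, blue, green, gold, pink}, leaving only teal.
Period 3, room 6: period 3 has {blue, gold, teal, pink} and room 6 has {blue, green, gold, pink}, leaving only red.
Period 3, room 1: period 3 has {red, blue, gold, teal, pink} and room 1 has {teal}, leaving only green.
Period 4, room 1: period 4 has {blue, gold, teal, pink} and room 1 has {green, teal}, leaving only red.
Period 4 already has {red, blue, gold, teal, pink} and room 5 already has {blue, gold, teal}, so period 4, room 5 must be green.

green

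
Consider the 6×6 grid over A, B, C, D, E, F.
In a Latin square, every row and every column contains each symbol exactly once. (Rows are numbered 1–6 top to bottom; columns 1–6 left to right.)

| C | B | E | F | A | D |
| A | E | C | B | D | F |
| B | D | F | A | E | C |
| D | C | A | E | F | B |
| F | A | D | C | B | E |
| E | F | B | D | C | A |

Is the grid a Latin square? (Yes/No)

Yes

Each row is a permutation of the 6 symbols, and so is each column.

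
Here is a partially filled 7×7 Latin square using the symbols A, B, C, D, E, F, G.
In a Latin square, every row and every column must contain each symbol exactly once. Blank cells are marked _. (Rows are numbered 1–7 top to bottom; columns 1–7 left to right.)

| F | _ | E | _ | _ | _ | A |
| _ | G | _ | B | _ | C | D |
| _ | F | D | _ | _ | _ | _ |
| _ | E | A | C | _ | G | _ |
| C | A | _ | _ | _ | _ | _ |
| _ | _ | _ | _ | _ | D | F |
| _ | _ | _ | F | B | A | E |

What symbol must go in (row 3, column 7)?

C

Row 1, column 6: row 1 has {A, E, F} and column 6 has {A, C, D, G}, leaving only B.
Row 2, column 3: row 2 has {B, C, D, G} and column 3 has {A, D, E}, leaving only F.
Row 3, column 6: row 3 has {D, F} and column 6 has {A, B, C, D, G}, leaving only E.
Row 4, column 7: row 4 has {A, C, E, G} and column 7 has {A, D, E, F}, leaving only B.
Row 4, column 1: row 4 has {A, B, C, E, G} and column 1 has {C, F}, leaving only D.
Row 4, column 5: row 4 has {A, B, C, D, E, G} and column 5 has {B}, leaving only F.
Row 5, column 6: row 5 has {A, C} and column 6 has {A, B, C, D, E, G}, leaving only F.
Row 5, column 7: row 5 has {A, C, F} and column 7 has {A, B, D, E, F}, leaving only G.
Row 3 already has {D, E, F} and column 7 already has {A, B, D, E, F, G}, so row 3, column 7 must be C.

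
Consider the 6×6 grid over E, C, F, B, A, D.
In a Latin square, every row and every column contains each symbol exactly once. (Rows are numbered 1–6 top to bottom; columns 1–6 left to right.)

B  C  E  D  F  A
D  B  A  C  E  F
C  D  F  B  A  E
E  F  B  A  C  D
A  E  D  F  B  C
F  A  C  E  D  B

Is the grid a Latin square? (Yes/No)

Yes

Each row is a permutation of the 6 symbols, and so is each column.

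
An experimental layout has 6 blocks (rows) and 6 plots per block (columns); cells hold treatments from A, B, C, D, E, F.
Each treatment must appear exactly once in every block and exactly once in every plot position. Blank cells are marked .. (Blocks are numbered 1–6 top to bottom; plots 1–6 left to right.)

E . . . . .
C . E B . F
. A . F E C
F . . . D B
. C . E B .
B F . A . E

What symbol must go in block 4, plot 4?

C

Block 4 already has {B, D, F} and plot 4 already has {A, B, E, F}, so block 4, plot 4 must be C.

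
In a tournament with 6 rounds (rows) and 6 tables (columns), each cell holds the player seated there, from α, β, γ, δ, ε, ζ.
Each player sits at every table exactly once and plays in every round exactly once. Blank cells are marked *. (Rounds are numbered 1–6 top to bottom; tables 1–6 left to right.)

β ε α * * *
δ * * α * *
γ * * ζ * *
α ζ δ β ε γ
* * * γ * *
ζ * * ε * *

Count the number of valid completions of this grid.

Round 1, table 4: eliminating its round and table leaves {δ}.
Round 1, table 5: eliminating its round and table leaves {γ, δ, ζ}.
Round 1, table 6: eliminating its round and table leaves {δ, ζ}.
Round 2, table 2: eliminating its round and table leaves {β, γ}.
Round 2, table 3: eliminating its round and table leaves {β, γ, ε, ζ}.
Round 2, table 5: eliminating its round and table leaves {β, γ, ζ}.
Round 2, table 6: eliminating its round and table leaves {β, ε, ζ}.
Round 3, table 2: eliminating its round and table leaves {α, β, δ}.
Round 3, table 3: eliminating its round and table leaves {β, ε}.
Round 3, table 5: eliminating its round and table leaves {α, β, δ}.
Round 3, table 6: eliminating its round and table leaves {α, β, δ, ε}.
Round 5, table 1: eliminating its round and table leaves {ε}.
Round 5, table 2: eliminating its round and table leaves {α, β, δ}.
Round 5, table 3: eliminating its round and table leaves {β, ε, ζ}.
Round 5, table 5: eliminating its round and table leaves {α, β, δ, ζ}.
Round 5, table 6: eliminating its round and table leaves {α, β, δ, ε, ζ}.
Round 6, table 2: eliminating its round and table leaves {α, β, γ, δ}.
Round 6, table 3: eliminating its round and table leaves {β, γ}.
Round 6, table 5: eliminating its round and table leaves {α, β, γ, δ}.
Round 6, table 6: eliminating its round and table leaves {α, β, δ}.
Enumerating the assignments across these blanks that avoid any round or table repeat gives 24 completions.

24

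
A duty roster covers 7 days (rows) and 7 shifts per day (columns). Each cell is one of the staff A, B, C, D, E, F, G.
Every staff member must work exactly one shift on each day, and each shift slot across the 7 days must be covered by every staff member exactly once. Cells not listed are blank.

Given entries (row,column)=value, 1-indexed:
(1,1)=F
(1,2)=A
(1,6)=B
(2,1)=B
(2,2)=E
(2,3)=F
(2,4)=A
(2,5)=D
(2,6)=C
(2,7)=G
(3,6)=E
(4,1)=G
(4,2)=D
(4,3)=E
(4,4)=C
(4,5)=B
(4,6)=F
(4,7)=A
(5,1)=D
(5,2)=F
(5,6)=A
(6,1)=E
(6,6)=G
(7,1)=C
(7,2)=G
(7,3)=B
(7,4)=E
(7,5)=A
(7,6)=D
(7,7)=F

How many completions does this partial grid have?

9

Day 1, shift 3: eliminating its day and shift leaves {C, D, G}.
Day 1, shift 4: eliminating its day and shift leaves {D, G}.
Day 1, shift 5: eliminating its day and shift leaves {C, E, G}.
Day 1, shift 7: eliminating its day and shift leaves {C, D, E}.
Day 3, shift 1: eliminating its day and shift leaves {A}.
Day 3, shift 2: eliminating its day and shift leaves {B, C}.
Day 3, shift 3: eliminating its day and shift leaves {A, C, D, G}.
Day 3, shift 4: eliminating its day and shift leaves {B, D, F, G}.
Day 3, shift 5: eliminating its day and shift leaves {C, F, G}.
Day 3, shift 7: eliminating its day and shift leaves {B, C, D}.
Day 5, shift 3: eliminating its day and shift leaves {C, G}.
Day 5, shift 4: eliminating its day and shift leaves {B, G}.
Day 5, shift 5: eliminating its day and shift leaves {C, E, G}.
Day 5, shift 7: eliminating its day and shift leaves {B, C, E}.
Day 6, shift 2: eliminating its day and shift leaves {B, C}.
Day 6, shift 3: eliminating its day and shift leaves {A, C, D}.
Day 6, shift 4: eliminating its day and shift leaves {B, D, F}.
Day 6, shift 5: eliminating its day and shift leaves {C, F}.
Day 6, shift 7: eliminating its day and shift leaves {B, C, D}.
Enumerating the assignments across these blanks that avoid any day or shift repeat gives 9 completions.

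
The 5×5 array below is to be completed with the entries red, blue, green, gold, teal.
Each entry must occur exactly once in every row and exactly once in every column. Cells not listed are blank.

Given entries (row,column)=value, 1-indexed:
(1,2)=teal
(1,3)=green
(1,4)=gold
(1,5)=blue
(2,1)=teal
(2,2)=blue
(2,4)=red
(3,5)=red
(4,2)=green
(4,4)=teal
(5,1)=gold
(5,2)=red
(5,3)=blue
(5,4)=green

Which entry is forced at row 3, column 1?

green

Row 1, column 1: row 1 has {blue, green, gold, teal} and column 1 has {gold, teal}, leaving only red.
Row 2, column 3: row 2 has {red, blue, teal} and column 3 has {blue, green}, leaving only gold.
Row 2, column 5: row 2 has {red, blue, gold, teal} and column 5 has {red, blue}, leaving only green.
Row 3, column 2: row 3 has {red} and column 2 has {red, blue, green, teal}, leaving only gold.
Row 3, column 3: row 3 has {red, gold} and column 3 has {blue, green, gold}, leaving only teal.
Row 3, column 4: row 3 has {red, gold, teal} and column 4 has {red, green, gold, teal}, leaving only blue.
Row 3 already has {red, blue, gold, teal} and column 1 already has {red, gold, teal}, so row 3, column 1 must be green.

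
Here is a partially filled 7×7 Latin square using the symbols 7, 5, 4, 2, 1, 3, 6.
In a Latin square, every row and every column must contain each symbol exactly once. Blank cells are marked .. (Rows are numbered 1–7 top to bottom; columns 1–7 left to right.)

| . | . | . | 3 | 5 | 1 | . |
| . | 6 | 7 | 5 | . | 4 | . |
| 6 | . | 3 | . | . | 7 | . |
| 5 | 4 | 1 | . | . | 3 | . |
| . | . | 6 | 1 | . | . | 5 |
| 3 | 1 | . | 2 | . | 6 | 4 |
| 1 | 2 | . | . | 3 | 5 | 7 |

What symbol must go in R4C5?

Row 1, column 2: row 1 has {5, 1, 3} and column 2 has {4, 2, 1, 6}, leaving only 7.
Row 2, column 1: row 2 has {7, 5, 4, 6} and column 1 has {5, 1, 3, 6}, leaving only 2.
Row 1, column 1: row 1 has {7, 5, 1, 3} and column 1 has {5, 2, 1, 3, 6}, leaving only 4.
Row 1, column 3: row 1 has {7, 5, 4, 1, 3} and column 3 has {7, 1, 3, 6}, leaving only 2.
Row 1, column 7: row 1 has {7, 5, 4, 2, 1, 3} and column 7 has {7, 5, 4}, leaving only 6.
Row 2, column 5: row 2 has {7, 5, 4, 2, 6} and column 5 has {5, 3}, leaving only 1.
Row 2, column 7: row 2 has {7, 5, 4, 2, 1, 6} and column 7 has {7, 5, 4, 6}, leaving only 3.
Row 3, column 2: row 3 has {7, 3, 6} and column 2 has {7, 4, 2, 1, 6}, leaving only 5.
Row 3, column 4: row 3 has {7, 5, 3, 6} and column 4 has {5, 2, 1, 3}, leaving only 4.
Row 3, column 5: row 3 has {7, 5, 4, 3, 6} and column 5 has {5, 1, 3}, leaving only 2.
Row 3, column 7: row 3 has {7, 5, 4, 2, 3, 6} and column 7 has {7, 5, 4, 3, 6}, leaving only 1.
Row 4, column 7: row 4 has {5, 4, 1, 3} and column 7 has {7, 5, 4, 1, 3, 6}, leaving only 2.
Row 5, column 1: row 5 has {5, 1, 6} and column 1 has {5, 4, 2, 1, 3, 6}, leaving only 7.
Row 5, column 2: row 5 has {7, 5, 1, 6} and column 2 has {7, 5, 4, 2, 1, 6}, leaving only 3.
Row 5, column 5: row 5 has {7, 5, 1, 3, 6} and column 5 has {5, 2, 1, 3}, leaving only 4.
Row 5, column 6: row 5 has {7, 5, 4, 1, 3, 6} and column 6 has {7, 5, 4, 1, 3, 6}, leaving only 2.
Row 6, column 3: row 6 has {4, 2, 1, 3, 6} and column 3 has {7, 2, 1, 3, 6}, leaving only 5.
Row 6, column 5: row 6 has {5, 4, 2, 1, 3, 6} and column 5 has {5, 4, 2, 1, 3}, leaving only 7.
Row 4 already has {5, 4, 2, 1, 3} and column 5 already has {7, 5, 4, 2, 1, 3}, so row 4, column 5 must be 6.

6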